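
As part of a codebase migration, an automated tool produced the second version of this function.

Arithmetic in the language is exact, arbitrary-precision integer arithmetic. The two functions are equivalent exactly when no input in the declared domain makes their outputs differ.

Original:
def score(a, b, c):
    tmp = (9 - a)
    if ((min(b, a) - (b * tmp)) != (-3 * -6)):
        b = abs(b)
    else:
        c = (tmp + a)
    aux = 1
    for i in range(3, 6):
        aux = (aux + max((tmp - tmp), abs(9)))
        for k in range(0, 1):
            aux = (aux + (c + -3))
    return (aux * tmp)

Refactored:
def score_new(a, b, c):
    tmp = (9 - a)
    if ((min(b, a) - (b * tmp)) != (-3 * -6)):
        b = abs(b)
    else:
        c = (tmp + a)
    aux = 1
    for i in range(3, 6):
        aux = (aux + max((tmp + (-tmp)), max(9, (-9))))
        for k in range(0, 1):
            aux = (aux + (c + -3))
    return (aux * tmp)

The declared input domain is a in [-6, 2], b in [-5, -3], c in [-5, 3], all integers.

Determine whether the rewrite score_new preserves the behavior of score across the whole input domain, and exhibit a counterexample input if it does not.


The two versions differ — the changes include arithmetic usage differs; min/max/abs usage differs; constant usage differs.
One worked example (a=2, b=-3, c=-3) — score: tmp = 7; ((min(b, a) - (b * tmp)) != (-3 * -6)) -> false; c = 9; aux = 1; [i=3]; aux = 10; [k=0]; aux = 16; [i=4]; aux = 25; [k=0]; aux = 31; [i=5]; aux = 40; [k=0]; aux = 46; return 322; score_new: tmp = 7; ((min(b, a) - (b * tmp)) != (-3 * -6)) -> false; c = 9; aux = 1; [i=3]; aux = 10; [k=0]; aux = 16; [i=4]; aux = 25; [k=0]; aux = 31; [i=5]; aux = 40; [k=0]; aux = 46; return 322; agreement on 322.
Checked all 243 inputs in the declared domain: the outputs agree on every one.
verdict: equivalent


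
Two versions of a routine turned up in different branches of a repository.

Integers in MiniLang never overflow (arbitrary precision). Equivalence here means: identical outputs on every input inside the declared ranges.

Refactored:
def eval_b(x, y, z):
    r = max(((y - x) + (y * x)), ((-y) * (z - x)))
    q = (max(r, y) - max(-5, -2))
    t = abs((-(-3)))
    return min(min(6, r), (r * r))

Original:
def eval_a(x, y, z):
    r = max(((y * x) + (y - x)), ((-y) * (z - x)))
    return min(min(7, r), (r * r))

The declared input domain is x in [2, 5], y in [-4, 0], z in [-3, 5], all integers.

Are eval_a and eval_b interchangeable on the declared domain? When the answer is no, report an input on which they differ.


Run the pair on x=2, y=-4, z=4.
eval_a: r=8, then returns 7
eval_b: r=8, then q=10, then t=3, then returns 6
7 vs 6 — the two versions disagree here.
verdict: not equivalent; witness: x=2, y=-4, z=4


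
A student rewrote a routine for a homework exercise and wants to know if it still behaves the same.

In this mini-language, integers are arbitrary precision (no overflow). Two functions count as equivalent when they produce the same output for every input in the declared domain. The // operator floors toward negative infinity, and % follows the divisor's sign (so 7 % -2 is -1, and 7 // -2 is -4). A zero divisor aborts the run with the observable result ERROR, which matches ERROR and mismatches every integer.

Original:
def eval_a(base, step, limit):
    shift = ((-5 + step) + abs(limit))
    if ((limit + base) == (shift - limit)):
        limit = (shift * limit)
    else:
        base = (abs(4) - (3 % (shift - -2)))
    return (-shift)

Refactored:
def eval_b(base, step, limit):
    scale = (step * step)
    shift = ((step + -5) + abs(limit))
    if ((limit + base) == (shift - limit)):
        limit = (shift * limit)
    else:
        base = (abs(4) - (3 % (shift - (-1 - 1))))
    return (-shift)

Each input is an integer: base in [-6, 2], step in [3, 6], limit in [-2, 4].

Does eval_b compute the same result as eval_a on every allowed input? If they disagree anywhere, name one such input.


Behavior is preserved: although arithmetic usage differs, statement counts differ, constant usage differs, local variable names differ, the outputs never diverge.
Spot check at base=-1, step=3, limit=2 — eval_a: shift becomes 0; next ((limit + base) == (shift - limit)) evaluates to false; next base becomes 3; next final value 0. eval_b: scale becomes 9; next shift becomes 0; next ((limit + base) == (shift - limit)) evaluates to false; next base becomes 3; next final value 0. Both give 0.
Across all 252 domain points the two functions coincide.
verdict: equivalent


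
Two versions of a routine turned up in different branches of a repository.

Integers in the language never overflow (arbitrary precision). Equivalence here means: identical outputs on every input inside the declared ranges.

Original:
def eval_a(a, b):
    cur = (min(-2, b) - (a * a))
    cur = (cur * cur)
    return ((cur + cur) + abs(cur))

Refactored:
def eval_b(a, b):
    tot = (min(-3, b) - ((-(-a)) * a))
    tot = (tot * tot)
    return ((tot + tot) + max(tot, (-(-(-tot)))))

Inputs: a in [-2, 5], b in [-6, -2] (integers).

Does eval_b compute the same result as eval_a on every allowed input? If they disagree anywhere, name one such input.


Not equivalent: a=-2, b=-2 separates them (108 vs 147).
eval_a: cur becomes -6; next cur becomes 36; next final value 108
eval_b: tot becomes -7; next tot becomes 49; next final value 147
verdict: not equivalent; witness: a=-2, b=-2


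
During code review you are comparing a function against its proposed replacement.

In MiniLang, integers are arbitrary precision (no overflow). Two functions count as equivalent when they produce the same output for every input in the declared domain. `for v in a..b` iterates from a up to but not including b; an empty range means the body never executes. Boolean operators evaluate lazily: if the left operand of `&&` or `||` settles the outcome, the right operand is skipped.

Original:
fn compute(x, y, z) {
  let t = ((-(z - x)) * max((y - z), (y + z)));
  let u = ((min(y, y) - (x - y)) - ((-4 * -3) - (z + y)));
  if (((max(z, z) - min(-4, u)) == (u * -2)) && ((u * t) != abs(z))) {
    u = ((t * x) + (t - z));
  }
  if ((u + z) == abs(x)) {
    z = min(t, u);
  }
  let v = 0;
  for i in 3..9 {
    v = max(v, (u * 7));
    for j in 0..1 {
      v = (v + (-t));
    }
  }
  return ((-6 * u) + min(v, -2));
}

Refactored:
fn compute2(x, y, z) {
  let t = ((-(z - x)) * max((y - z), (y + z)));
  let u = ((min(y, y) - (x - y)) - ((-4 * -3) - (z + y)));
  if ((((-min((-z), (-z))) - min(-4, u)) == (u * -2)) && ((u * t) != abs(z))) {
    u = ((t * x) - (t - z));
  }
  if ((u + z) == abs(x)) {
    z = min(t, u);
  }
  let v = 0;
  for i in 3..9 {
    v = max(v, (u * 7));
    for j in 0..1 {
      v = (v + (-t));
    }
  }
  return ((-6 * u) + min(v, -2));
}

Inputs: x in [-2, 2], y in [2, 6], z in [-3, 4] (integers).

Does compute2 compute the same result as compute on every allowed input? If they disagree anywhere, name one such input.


Run the pair on x=-1, y=2, z=2.
compute: t := -12 | u := -3 | (((max(z, z) - min(-4, u)) == (u * -2)) && ((u * t) != abs(z))): true | u := -2 | ((u + z) == abs(x)): false | v := 0 | iter i=3: | v := 0 | iter j=0: | v := 12 | iter i=4: | v := 12 | iter j=0: | v := 24 | iter i=5: | v := 24 | iter j=0: | v := 36 | iter i=6: | v := 36 | iter j=0: | v := 48 | iter i=7: | v := 48 | iter j=0: | v := 60 | iter i=8: | v := 60 | iter j=0: | v := 72 | result 10
compute2: t := -12 | u := -3 | ((((-min((-z), (-z))) - min(-4, u)) == (u * -2)) && ((u * t) != abs(z))): true | u := 26 | ((u + z) == abs(x)): false | v := 0 | iter i=3: | v := 182 | iter j=0: | v := 194 | iter i=4: | v := 194 | iter j=0: | v := 206 | iter i=5: | v := 206 | iter j=0: | v := 218 | iter i=6: | v := 218 | iter j=0: | v := 230 | iter i=7: | v := 230 | iter j=0: | v := 242 | iter i=8: | v := 242 | iter j=0: | v := 254 | result -158
10 vs -158 — the two versions disagree here.
verdict: not equivalent; witness: x=-1, y=2, z=2


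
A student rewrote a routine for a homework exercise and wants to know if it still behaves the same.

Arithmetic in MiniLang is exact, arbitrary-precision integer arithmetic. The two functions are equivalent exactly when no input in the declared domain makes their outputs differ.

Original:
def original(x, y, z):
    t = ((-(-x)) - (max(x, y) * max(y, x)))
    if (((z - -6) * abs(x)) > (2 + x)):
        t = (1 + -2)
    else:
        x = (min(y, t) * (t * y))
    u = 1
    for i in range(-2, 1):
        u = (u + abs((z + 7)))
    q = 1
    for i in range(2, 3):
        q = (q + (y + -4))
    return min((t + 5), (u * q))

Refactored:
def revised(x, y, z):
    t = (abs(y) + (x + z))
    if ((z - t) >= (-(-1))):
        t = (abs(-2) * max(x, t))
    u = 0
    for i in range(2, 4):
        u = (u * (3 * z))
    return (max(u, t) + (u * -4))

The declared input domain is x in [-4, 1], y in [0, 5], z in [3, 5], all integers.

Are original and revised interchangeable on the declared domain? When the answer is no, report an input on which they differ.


These are not equivalent — on x=-4, y=0, z=3 the outputs split (-93 vs 0).
original: t becomes -4; next (((z - -6) * abs(x)) > (2 + x)) evaluates to true; next t becomes -1; next u becomes 1; next at i=-2:; next u becomes 11; next at i=-1:; next u becomes 21; next at i=0:; next u becomes 31; next q becomes 1; next at i=2:; next q becomes -3; next final value -93
revised: t becomes -1; next ((z - t) >= (-(-1))) evaluates to true; next t becomes -2; next u becomes 0; next at i=2:; next u becomes 0; next at i=3:; next u becomes 0; next final value 0
verdict: not equivalent; witness: x=-4, y=0, z=3


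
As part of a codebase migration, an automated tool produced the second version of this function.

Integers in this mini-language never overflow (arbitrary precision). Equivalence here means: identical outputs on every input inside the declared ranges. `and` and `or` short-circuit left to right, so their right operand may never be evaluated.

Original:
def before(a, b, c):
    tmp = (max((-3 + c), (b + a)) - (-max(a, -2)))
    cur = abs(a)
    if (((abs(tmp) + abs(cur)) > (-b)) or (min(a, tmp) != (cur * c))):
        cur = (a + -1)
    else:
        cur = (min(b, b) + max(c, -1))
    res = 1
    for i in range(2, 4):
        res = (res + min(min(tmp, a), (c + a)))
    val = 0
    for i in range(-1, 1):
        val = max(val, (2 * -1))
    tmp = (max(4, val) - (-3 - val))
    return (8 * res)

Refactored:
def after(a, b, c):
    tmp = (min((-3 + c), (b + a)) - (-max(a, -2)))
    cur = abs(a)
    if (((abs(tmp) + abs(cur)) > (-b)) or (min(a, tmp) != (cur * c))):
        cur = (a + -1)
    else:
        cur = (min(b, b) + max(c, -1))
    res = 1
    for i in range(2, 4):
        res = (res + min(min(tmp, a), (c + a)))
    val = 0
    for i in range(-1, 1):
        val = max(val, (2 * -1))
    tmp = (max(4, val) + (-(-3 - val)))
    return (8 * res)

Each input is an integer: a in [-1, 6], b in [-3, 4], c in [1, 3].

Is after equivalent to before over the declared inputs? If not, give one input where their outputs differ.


a=-1, b=-3, c=1 yields -40 from before but -72 from after.
verdict: not equivalent; witness: a=-1, b=-3, c=1


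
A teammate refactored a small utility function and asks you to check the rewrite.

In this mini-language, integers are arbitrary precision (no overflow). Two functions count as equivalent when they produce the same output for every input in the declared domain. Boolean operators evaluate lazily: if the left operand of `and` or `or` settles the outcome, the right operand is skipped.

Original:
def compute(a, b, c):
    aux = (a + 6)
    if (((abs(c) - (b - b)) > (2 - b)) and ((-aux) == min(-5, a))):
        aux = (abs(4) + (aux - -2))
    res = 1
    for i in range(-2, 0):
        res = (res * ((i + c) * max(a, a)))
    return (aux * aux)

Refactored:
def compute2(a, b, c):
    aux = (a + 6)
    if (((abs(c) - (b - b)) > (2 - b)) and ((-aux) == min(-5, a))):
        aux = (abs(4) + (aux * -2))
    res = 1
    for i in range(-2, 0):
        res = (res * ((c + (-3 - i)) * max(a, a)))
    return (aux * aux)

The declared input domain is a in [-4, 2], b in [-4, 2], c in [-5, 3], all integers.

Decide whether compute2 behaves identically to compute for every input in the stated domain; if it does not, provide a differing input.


There is a counterexample at a=-1, b=-2, c=-5: 121 on one side, 36 on the other.
compute: aux becomes 5; next (((abs(c) - (b - b)) > (2 - b)) and ((-aux) == min(-5, a))) evaluates to true; next aux becomes 11; next res becomes 1; next at i=-2:; next res becomes 7; next at i=-1:; next res becomes 42; next final value 121
compute2: aux becomes 5; next (((abs(c) - (b - b)) > (2 - b)) and ((-aux) == min(-5, a))) evaluates to true; next aux becomes -6; next res becomes 1; next at i=-2:; next res becomes 6; next at i=-1:; next res becomes 42; next final value 36
verdict: not equivalent; witness: a=-1, b=-2, c=-5


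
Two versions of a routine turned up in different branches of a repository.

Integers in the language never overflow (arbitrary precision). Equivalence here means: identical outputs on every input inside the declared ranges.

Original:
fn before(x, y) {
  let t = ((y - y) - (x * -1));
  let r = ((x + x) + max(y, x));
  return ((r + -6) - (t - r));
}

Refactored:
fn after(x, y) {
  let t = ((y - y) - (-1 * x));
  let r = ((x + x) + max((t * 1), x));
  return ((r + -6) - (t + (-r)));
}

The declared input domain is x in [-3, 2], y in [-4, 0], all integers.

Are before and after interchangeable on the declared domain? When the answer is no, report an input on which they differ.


Take x=-3, y=-2.
before: t := -3 | r := -8 | result -19
after: t := -3 | r := -9 | result -21
-19 != -21, so the rewrite changes behavior.
verdict: not equivalent; witness: x=-3, y=-2


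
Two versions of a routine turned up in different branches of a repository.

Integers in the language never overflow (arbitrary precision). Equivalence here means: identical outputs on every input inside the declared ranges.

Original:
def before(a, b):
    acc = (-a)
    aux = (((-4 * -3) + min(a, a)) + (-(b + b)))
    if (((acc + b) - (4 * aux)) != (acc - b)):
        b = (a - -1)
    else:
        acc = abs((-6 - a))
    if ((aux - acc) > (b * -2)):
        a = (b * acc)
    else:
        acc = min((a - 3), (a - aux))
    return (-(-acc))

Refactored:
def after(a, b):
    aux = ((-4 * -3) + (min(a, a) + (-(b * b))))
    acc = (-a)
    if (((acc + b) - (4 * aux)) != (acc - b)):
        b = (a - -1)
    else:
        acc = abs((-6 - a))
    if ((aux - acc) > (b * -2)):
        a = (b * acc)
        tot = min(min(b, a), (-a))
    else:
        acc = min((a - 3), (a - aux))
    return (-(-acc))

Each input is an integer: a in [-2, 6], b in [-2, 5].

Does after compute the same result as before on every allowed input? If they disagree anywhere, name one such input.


These are not equivalent — on a=-2, b=3 the outputs split (-6 vs -5).
before: acc = 2; aux = 4; (((acc + b) - (4 * aux)) != (acc - b)) -> true; b = -1; ((aux - acc) > (b * -2)) -> false; acc = -6; return -6
after: aux = 1; acc = 2; (((acc + b) - (4 * aux)) != (acc - b)) -> true; b = -1; ((aux - acc) > (b * -2)) -> false; acc = -5; return -5
verdict: not equivalent; witness: a=-2, b=3


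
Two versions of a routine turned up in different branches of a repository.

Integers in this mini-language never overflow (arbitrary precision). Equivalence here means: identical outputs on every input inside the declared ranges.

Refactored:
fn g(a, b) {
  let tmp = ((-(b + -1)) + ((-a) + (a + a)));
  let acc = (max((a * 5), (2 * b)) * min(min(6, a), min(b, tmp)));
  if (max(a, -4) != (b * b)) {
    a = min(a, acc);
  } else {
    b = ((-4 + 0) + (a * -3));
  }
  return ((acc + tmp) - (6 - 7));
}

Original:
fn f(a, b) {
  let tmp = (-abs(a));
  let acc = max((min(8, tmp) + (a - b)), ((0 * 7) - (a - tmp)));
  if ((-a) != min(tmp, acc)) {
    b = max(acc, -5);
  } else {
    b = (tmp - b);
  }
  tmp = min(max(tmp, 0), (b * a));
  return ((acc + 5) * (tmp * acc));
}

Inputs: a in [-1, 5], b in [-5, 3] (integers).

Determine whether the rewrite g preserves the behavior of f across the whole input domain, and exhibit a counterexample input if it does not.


Evaluate both at a=-1, b=-5.
f: tmp := -1 | acc := 3 | ((-a) != min(tmp, acc)): true | b := 3 | tmp := -3 | result -72
g: tmp := 5 | acc := 25 | (max(a, -4) != (b * b)): true | a := -1 | result 31
-72 and 31 differ, so these are not the same function on this domain.
verdict: not equivalent; witness: a=-1, b=-5


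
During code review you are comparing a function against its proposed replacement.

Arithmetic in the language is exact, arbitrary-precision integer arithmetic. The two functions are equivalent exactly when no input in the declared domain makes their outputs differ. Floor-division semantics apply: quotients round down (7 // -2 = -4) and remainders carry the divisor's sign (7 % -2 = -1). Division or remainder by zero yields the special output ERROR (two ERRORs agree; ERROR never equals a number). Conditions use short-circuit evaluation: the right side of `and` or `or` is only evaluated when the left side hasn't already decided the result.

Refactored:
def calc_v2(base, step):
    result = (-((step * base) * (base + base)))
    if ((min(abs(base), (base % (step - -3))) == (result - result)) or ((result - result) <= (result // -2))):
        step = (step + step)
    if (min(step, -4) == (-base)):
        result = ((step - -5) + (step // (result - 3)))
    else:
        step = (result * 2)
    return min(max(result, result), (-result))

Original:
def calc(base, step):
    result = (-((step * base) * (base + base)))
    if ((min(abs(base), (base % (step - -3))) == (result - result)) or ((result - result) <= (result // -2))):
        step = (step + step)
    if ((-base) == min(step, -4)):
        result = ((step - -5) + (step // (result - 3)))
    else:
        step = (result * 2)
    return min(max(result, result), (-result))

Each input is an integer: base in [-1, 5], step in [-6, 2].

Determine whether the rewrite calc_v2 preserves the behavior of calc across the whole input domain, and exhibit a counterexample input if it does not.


Equivalent — the differences include same computation, different form, yet no declared input distinguishes the two.
Spot check at base=5, step=-5 — calc: result := 250 | ((min(abs(base), (base % (step - -3))) == (result - result)) or ((result - result) <= (result // -2))): false | ((-base) == min(step, -4)): true | result := -1 | result -1. calc_v2: result := 250 | ((min(abs(base), (base % (step - -3))) == (result - result)) or ((result - result) <= (result // -2))): false | (min(step, -4) == (-base)): true | result := -1 | result -1. Both give -1.
Every one of the 63 inputs gives matching results.
verdict: equivalent


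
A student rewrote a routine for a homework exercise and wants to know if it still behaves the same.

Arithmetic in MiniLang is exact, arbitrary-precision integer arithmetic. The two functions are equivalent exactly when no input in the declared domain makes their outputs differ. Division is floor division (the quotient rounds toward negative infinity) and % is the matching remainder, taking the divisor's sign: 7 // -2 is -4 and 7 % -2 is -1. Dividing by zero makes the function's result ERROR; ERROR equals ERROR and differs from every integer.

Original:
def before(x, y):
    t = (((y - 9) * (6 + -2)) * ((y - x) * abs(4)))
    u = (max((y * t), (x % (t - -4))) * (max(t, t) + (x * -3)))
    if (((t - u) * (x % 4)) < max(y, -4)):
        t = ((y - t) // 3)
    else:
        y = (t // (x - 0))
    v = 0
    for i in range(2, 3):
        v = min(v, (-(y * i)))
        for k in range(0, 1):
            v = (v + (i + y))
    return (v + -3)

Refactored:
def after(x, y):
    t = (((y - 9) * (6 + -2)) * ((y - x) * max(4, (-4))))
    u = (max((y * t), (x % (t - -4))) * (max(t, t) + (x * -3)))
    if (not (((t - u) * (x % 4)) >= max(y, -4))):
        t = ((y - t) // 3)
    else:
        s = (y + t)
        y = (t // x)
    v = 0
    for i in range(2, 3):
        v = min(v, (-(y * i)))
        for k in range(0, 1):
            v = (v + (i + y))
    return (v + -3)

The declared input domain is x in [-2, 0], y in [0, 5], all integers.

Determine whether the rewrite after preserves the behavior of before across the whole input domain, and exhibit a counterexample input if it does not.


Changes here: statement counts differ, arithmetic usage differs, boolean connective usage differs, comparison usage differs, constant usage differs, min/max/abs usage differs, local variable names differ; the full 18-point sweep finds no disagreement.
verdict: equivalent


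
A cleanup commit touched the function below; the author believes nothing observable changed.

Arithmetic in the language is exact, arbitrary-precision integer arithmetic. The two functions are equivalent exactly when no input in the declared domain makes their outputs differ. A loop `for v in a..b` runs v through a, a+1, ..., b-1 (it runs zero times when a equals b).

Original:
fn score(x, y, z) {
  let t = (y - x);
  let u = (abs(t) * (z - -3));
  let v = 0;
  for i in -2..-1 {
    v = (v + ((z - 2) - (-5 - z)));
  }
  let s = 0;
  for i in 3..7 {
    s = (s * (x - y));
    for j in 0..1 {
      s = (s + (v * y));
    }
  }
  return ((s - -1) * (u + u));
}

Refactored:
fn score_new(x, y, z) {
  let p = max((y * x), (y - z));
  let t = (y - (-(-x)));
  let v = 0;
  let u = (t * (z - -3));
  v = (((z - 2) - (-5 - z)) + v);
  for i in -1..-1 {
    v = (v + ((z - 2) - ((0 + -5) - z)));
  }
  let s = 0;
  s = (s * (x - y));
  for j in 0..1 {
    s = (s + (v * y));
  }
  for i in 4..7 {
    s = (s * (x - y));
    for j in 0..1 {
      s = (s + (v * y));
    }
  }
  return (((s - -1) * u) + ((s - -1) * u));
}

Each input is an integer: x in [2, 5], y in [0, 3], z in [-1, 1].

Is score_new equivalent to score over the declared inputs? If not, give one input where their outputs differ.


At x=2, y=0, z=-1: score gives 8, score_new gives -8.
verdict: not equivalent; witness: x=2, y=0, z=-1


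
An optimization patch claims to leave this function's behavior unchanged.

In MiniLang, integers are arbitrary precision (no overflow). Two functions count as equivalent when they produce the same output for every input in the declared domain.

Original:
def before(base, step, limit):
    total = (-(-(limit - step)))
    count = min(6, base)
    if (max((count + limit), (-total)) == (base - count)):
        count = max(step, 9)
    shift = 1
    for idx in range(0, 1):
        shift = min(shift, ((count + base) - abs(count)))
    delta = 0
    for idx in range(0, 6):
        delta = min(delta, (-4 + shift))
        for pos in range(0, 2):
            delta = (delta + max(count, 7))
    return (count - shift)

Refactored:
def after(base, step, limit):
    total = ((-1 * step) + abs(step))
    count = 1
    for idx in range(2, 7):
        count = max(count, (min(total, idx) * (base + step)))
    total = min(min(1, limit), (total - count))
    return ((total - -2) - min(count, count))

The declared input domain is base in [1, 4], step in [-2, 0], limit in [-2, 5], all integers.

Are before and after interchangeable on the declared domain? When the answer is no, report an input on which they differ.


There is a counterexample at base=1, step=-2, limit=-2: 8 on one side, -1 on the other.
before: total := 0 | count := 1 | (max((count + limit), (-total)) == (base - count)): true | count := 9 | shift := 1 | iter idx=0: | shift := 1 | delta := 0 | iter idx=0: | delta := -3 | iter pos=0: | delta := 6 | iter pos=1: | delta := 15 | iter idx=1: | delta := -3 | iter pos=0: | delta := 6 | iter pos=1: | delta := 15 | iter idx=2: | delta := -3 | iter pos=0: | delta := 6 | iter pos=1: | delta := 15 | iter idx=3: | delta := -3 | iter pos=0: | delta := 6 | iter pos=1: | delta := 15 | iter idx=4: | delta := -3 | iter pos=0: | delta := 6 | iter pos=1: | delta := 15 | iter idx=5: | delta := -3 | iter pos=0: | delta := 6 | iter pos=1: | delta := 15 | result 8
after: total := 4 | count := 1 | iter idx=2: | count := 1 | iter idx=3: | count := 1 | iter idx=4: | count := 1 | iter idx=5: | count := 1 | iter idx=6: | count := 1 | total := -2 | result -1
verdict: not equivalent; witness: base=1, step=-2, limit=-2


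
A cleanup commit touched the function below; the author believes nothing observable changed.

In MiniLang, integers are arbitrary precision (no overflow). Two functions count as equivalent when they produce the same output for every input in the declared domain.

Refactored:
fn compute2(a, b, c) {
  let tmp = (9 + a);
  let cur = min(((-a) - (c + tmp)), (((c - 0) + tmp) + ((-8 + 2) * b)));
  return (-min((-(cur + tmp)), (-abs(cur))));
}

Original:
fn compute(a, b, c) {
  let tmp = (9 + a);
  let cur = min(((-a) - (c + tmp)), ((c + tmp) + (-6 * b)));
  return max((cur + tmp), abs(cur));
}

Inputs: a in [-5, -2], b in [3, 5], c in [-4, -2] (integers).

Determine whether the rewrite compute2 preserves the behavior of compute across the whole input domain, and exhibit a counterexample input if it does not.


Behavior is preserved: although arithmetic usage differs; also min/max/abs usage differs; also constant usage differs, the outputs never diverge.
Spot check at a=-2, b=3, c=-3 — compute: tmp = 7; cur = -14; return 14. compute2: tmp = 7; cur = -14; return 14. Both give 14.
An exhaustive pass over the 36 declared inputs shows identical outputs.
verdict: equivalent


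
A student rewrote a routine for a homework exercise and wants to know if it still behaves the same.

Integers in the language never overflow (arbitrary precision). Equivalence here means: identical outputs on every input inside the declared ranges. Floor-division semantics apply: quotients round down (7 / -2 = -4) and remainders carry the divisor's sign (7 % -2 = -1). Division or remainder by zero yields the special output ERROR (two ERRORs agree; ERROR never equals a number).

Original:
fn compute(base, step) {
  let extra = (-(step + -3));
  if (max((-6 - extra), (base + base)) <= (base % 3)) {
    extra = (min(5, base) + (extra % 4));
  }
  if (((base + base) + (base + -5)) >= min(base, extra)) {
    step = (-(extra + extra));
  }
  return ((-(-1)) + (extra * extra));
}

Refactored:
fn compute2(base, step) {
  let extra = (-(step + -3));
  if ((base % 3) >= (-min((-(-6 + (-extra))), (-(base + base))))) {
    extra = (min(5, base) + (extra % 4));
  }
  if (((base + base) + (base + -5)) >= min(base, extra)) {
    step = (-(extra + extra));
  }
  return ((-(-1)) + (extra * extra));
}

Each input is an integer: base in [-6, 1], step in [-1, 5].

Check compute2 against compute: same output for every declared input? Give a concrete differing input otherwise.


The two are interchangeable: min/max/abs usage differs, plus arithmetic usage differs, plus comparison usage differs, and every declared input agrees.
One worked example (base=1, step=0) — compute: extra=3, then (max((-6 - extra), (base + base)) <= (base % 3)) is false, then (((base + base) + (base + -5)) >= min(base, extra)) is false, then returns 10; compute2: extra=3, then ((base % 3) >= (-min((-(-6 + (-extra))), (-(base + base))))) is false, then (((base + base) + (base + -5)) >= min(base, extra)) is false, then returns 10; agreement on 10.
Sweeping the whole domain (56 inputs) finds no disagreement.
verdict: equivalent


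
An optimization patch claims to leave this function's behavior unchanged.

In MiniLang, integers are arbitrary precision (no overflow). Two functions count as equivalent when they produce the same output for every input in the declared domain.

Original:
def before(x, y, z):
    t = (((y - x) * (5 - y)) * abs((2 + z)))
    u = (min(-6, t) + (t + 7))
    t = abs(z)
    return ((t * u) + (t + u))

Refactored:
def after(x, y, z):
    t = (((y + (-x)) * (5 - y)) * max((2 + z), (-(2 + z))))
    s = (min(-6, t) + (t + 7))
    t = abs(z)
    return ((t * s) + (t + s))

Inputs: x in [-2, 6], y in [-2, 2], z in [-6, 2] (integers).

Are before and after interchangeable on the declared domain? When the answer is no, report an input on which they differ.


Side by side, the visible changes include: arithmetic usage differs, and min/max/abs usage differs, and local variable names differ, and constant usage differs.
Tracing x=1, y=2, z=-6: before: t becomes 12; next u becomes 13; next t becomes 6; next final value 97 | after: t becomes 12; next s becomes 13; next t becomes 6; next final value 97 — matching result 97.
Across all 405 domain points the two functions coincide.
verdict: equivalent


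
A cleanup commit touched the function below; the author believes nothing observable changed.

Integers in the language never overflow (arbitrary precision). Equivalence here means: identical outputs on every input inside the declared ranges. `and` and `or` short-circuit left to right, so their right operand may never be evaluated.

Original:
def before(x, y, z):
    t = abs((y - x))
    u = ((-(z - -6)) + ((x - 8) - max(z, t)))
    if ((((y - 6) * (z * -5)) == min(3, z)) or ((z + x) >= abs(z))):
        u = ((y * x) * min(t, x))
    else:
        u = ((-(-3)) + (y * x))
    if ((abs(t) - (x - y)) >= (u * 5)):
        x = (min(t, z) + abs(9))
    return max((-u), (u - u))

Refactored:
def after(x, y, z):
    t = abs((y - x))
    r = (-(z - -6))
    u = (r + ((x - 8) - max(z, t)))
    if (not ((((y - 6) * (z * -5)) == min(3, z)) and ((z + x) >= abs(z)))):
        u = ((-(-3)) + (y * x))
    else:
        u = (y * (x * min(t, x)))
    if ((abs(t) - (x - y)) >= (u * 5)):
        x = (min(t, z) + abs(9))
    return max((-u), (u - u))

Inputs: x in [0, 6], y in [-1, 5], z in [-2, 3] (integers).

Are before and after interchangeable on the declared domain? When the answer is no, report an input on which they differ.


Try x=1, y=-1, z=1.
before: t=2, then u=-16, then ((((y - 6) * (z * -5)) == min(3, z)) or ((z + x) >= abs(z))) is true, then u=-1, then ((abs(t) - (x - y)) >= (u * 5)) is true, then x=10, then returns 1
after: t=2, then r=-7, then u=-16, then (not ((((y - 6) * (z * -5)) == min(3, z)) and ((z + x) >= abs(z)))) is true, then u=2, then ((abs(t) - (x - y)) >= (u * 5)) is false, then returns 0
1 against 0: the behavior changed.
verdict: not equivalent; witness: x=1, y=-1, z=1


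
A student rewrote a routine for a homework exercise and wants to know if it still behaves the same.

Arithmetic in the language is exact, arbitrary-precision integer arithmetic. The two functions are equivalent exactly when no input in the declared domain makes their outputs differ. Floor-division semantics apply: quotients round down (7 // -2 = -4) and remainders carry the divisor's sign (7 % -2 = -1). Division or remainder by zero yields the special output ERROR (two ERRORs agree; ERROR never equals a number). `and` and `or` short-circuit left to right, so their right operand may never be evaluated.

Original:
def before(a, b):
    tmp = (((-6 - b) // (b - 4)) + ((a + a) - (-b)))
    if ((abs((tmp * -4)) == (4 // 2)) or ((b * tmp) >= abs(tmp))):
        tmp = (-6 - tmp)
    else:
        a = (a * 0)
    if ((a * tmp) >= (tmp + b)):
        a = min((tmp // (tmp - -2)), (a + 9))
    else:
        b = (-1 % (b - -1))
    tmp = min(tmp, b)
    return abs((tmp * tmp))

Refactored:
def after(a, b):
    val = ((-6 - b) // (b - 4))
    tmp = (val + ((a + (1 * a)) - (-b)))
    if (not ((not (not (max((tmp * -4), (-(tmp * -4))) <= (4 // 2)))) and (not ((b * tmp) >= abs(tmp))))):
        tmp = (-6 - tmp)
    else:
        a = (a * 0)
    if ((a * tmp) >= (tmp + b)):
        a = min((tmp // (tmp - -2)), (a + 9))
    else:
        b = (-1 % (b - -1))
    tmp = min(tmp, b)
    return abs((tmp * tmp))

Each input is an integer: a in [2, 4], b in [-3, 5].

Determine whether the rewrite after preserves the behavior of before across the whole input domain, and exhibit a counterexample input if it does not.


Evaluate both at a=2, b=-3.
before: tmp=1, then ((abs((tmp * -4)) == (4 // 2)) or ((b * tmp) >= abs(tmp))) is false, then a=0, then ((a * tmp) >= (tmp + b)) is true, then a=0, then tmp=-3, then returns 9
after: val=0, then tmp=1, then (not ((not (not (max((tmp * -4), (-(tmp * -4))) <= (4 // 2)))) and (not ((b * tmp) >= abs(tmp))))) is true, then tmp=-7, then ((a * tmp) >= (tmp + b)) is false, then b=-1, then tmp=-7, then returns 49
9 and 49 differ, so these are not the same function on this domain.
verdict: not equivalent; witness: a=2, b=-3


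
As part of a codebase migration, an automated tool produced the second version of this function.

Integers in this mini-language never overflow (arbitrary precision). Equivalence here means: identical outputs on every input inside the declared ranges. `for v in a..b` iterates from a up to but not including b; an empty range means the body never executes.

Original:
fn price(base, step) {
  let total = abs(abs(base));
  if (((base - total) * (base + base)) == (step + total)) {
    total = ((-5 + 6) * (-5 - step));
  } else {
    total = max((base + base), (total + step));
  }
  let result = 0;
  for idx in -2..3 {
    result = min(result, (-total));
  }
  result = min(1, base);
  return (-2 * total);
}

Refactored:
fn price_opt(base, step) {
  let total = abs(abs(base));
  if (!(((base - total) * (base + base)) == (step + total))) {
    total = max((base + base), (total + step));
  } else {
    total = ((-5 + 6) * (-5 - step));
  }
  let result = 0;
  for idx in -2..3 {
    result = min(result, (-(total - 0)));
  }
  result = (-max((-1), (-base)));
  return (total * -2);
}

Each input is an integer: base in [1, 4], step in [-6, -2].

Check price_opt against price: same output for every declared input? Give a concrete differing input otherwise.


Comparing the listings, the differences include: boolean connective usage differs; and arithmetic usage differs; and min/max/abs usage differs; and constant usage differs.
Spot check at base=1, step=-6 — price: total becomes 1; next (((base - total) * (base + base)) == (step + total)) evaluates to false; next total becomes 2; next result becomes 0; next at idx=-2:; next result becomes -2; next at idx=-1:; next result becomes -2; next at idx=0:; next result becomes -2; next at idx=1:; next result becomes -2; next at idx=2:; next result becomes -2; next result becomes 1; next final value -4. price_opt: total becomes 1; next (!(((base - total) * (base + base)) == (step + total))) evaluates to true; next total becomes 2; next result becomes 0; next at idx=-2:; next result becomes -2; next at idx=-1:; next result becomes -2; next at idx=0:; next result becomes -2; next at idx=1:; next result becomes -2; next at idx=2:; next result becomes -2; next result becomes 1; next final value -4. Both give -4.
Every one of the 20 inputs gives matching results.
verdict: equivalent


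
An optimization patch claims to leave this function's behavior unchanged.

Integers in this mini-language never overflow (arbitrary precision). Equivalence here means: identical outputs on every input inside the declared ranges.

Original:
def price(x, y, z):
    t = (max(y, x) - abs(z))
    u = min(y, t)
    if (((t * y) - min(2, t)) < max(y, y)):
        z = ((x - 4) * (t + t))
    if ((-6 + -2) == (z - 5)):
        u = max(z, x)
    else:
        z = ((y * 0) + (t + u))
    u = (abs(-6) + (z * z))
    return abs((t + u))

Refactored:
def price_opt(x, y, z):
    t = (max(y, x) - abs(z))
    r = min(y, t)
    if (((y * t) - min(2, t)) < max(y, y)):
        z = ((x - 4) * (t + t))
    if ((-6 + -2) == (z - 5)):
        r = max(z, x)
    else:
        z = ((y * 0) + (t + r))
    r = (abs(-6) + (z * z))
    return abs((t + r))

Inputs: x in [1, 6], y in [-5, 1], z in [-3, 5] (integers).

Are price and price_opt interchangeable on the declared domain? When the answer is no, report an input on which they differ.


Changes here: local variable names differ; the full 378-point sweep finds no disagreement.
verdict: equivalent


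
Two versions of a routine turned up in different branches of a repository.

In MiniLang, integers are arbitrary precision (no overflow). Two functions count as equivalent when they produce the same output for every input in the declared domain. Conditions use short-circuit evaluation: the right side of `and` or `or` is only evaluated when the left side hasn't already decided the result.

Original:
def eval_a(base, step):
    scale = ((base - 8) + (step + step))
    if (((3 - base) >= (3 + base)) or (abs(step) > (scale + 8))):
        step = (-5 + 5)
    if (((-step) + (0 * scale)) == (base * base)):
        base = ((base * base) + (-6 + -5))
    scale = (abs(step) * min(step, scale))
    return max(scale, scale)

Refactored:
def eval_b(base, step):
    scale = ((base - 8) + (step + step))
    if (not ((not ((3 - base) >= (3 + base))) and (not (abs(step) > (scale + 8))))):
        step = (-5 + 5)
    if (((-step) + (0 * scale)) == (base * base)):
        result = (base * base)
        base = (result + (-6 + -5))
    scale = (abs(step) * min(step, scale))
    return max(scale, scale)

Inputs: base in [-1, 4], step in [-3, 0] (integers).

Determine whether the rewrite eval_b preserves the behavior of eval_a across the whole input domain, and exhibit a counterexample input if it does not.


Reading the diff, among the changes: boolean connective usage differs, local variable names differ, statement counts differ.
One worked example (base=0, step=-1) — eval_a: scale becomes -10; next (((3 - base) >= (3 + base)) or (abs(step) > (scale + 8))) evaluates to true; next step becomes 0; next (((-step) + (0 * scale)) == (base * base)) evaluates to true; next base becomes -11; next scale becomes 0; next final value 0; eval_b: scale becomes -10; next (not ((not ((3 - base) >= (3 + base))) and (not (abs(step) > (scale + 8))))) evaluates to true; next step becomes 0; next (((-step) + (0 * scale)) == (base * base)) evaluates to true; next result becomes 0; next base becomes -11; next scale becomes 0; next final value 0; agreement on 0.
Sweeping the whole domain (24 inputs) finds no disagreement.
verdict: equivalent


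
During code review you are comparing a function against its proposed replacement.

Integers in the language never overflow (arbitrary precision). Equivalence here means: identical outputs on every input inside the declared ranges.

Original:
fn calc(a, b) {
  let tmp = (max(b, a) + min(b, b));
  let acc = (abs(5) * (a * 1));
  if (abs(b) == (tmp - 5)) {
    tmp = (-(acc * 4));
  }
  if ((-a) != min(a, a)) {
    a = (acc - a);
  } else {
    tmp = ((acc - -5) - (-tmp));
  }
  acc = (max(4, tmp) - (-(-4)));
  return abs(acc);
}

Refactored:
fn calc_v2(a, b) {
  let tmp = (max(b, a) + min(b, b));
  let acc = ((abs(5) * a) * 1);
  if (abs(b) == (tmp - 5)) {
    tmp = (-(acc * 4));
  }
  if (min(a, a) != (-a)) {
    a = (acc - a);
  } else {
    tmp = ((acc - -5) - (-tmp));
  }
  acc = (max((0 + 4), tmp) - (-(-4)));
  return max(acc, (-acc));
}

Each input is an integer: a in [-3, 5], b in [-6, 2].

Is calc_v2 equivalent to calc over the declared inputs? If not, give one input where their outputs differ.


Reading the diff, among the changes: min/max/abs usage differs; also constant usage differs; also arithmetic usage differs.
As a probe, take a=2, b=-6: calc runs tmp = -4; acc = 10; (abs(b) == (tmp - 5)) -> false; ((-a) != min(a, a)) -> true; a = 8; acc = 0; return 0; calc_v2 runs tmp = -4; acc = 10; (abs(b) == (tmp - 5)) -> false; (min(a, a) != (-a)) -> true; a = 8; acc = 0; return 0; both end at 0.
Sweeping the whole domain (81 inputs) finds no disagreement.
verdict: equivalent


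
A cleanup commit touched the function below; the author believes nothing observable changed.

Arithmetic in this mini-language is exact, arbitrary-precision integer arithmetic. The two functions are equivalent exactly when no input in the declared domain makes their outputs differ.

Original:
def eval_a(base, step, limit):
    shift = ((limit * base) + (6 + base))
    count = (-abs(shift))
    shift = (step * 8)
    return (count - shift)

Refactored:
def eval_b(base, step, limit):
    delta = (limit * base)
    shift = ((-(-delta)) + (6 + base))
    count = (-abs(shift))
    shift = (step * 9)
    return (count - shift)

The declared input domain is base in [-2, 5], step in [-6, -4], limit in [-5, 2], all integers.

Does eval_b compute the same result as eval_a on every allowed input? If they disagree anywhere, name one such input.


Consider the input base=-2, step=-6, limit=-5.
eval_a: shift=14, then count=-14, then shift=-48, then returns 34
eval_b: delta=10, then shift=14, then count=-14, then shift=-54, then returns 40
34 vs 40 — the two versions disagree here.
verdict: not equivalent; witness: base=-2, step=-6, limit=-5
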